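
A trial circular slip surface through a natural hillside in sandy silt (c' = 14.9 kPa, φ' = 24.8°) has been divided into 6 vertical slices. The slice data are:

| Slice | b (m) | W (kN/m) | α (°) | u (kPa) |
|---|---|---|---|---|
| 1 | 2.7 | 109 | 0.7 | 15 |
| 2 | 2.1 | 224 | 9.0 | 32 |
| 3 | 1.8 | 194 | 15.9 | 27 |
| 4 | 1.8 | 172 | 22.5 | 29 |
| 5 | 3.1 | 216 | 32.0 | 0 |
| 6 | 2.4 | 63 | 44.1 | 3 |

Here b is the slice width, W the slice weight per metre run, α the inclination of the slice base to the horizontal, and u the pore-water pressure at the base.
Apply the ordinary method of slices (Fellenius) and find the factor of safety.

Ordinary method of slices: FS = Σ[c'·Δl_i + (W_i cosα_i − u_i·Δl_i)·tanφ'] / Σ W_i sinα_i, with Δl_i = b_i / cosα_i.
Slice 1: Δl = 2.7/cos0.7° = 2.700 m; N'_1 = 109·cos0.7° − 15·2.700 = 68.5; c'Δl = 40.23; W sinα = 1.3
Slice 2: Δl = 2.1/cos9.0° = 2.126 m; N'_2 = 224·cos9.0° − 32·2.126 = 153.2; c'Δl = 31.68; W sinα = 35.0
Slice 3: Δl = 1.8/cos15.9° = 1.872 m; N'_3 = 194·cos15.9° − 27·1.872 = 136.0; c'Δl = 27.89; W sinα = 53.1
Slice 4: Δl = 1.8/cos22.5° = 1.948 m; N'_4 = 172·cos22.5° − 29·1.948 = 102.4; c'Δl = 29.03; W sinα = 65.8
Slice 5: Δl = 3.1/cos32.0° = 3.655 m; N'_5 = 216·cos32.0° − 0·3.655 = 183.2; c'Δl = 54.47; W sinα = 114.5
Slice 6: Δl = 2.4/cos44.1° = 3.342 m; N'_6 = 63·cos44.1° − 3·3.342 = 35.2; c'Δl = 49.80; W sinα = 43.8
Σc'Δl = 233.1 kN/m; ΣN' = 678.5 kN/m; ΣW sinα = 313.6 kN/m
Resisting = 233.1 + 678.5·tan24.8° = 233.1 + 313.5 = 546.6 kN/m
FS = 546.6 / 313.6 = 1.743

FS = 1.74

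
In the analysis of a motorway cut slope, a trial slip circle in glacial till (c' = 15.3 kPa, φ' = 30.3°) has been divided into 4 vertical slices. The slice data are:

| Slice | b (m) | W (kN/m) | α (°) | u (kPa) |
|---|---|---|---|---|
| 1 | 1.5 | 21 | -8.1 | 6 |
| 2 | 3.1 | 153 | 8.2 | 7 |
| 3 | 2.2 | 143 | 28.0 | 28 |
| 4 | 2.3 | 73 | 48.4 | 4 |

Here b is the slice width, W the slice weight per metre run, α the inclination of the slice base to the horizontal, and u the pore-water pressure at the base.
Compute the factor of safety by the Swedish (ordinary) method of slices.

FS = 2.12

Ordinary method of slices: FS = Σ[c'·Δl_i + (W_i cosα_i − u_i·Δl_i)·tanφ'] / Σ W_i sinα_i, with Δl_i = b_i / cosα_i.
Slice 1: Δl = 1.5/cos(-8.1°) = 1.515 m; N'_1 = 21·cos(-8.1°) − 6·1.515 = 11.7; c'Δl = 23.18; W sinα = -3.0
Slice 2: Δl = 3.1/cos8.2° = 3.132 m; N'_2 = 153·cos8.2° − 7·3.132 = 129.5; c'Δl = 47.92; W sinα = 21.8
Slice 3: Δl = 2.2/cos28.0° = 2.492 m; N'_3 = 143·cos28.0° − 28·2.492 = 56.5; c'Δl = 38.12; W sinα = 67.1
Slice 4: Δl = 2.3/cos48.4° = 3.464 m; N'_4 = 73·cos48.4° − 4·3.464 = 34.6; c'Δl = 53.00; W sinα = 54.6
Σc'Δl = 162.2 kN/m; ΣN' = 232.3 kN/m; ΣW sinα = 140.6 kN/m
Resisting = 162.2 + 232.3·tan30.3° = 162.2 + 135.8 = 298.0 kN/m
FS = 298.0 / 140.6 = 2.120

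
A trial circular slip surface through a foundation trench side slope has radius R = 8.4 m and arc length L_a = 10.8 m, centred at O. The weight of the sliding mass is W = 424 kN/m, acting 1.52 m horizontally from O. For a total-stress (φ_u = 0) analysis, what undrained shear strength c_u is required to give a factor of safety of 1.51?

FS = c_u·L_a·R / (W·d), so c_u = FS·W·d / (L_a·R).
c_u = 1.51·424·1.52 / (10.80·8.4) = 973.2 / 90.72 = 10.73 kPa

c_u = 10.7 kPa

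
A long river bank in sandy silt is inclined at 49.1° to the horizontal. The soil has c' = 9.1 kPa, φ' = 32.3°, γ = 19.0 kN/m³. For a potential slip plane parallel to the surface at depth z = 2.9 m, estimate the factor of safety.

FS = 0.88

For an infinite slope with a slip plane parallel to the surface (no pore pressure): FS = [c' + γz cos²β tanφ'] / [γz sinβ cosβ].
γz = 19.0·2.9 = 55.10 kN/m²
Numerator = 9.1 + 55.10·cos²49.1°·tan32.3° = 9.1 + 55.10·0.4287·0.6322 = 24.032 kPa
Denominator = 55.10·sin49.1°·cos49.1° = 55.10·0.7559·0.6547 = 27.268 kPa
FS = 24.032 / 27.268 = 0.881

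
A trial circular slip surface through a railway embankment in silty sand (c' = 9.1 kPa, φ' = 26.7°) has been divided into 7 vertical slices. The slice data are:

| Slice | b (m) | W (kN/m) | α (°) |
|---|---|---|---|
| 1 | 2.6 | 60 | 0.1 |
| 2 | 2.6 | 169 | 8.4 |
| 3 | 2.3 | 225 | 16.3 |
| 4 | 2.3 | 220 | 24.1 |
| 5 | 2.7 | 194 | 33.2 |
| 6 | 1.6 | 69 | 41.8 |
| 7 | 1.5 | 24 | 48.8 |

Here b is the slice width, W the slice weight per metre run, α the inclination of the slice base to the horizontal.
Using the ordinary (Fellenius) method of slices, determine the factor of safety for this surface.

FS = 1.73

Ordinary method of slices: FS = Σ[c'·Δl_i + (W_i cosα_i)·tanφ'] / Σ W_i sinα_i, with Δl_i = b_i / cosα_i.
Slice 1: Δl = 2.6/cos0.1° = 2.600 m; N'_1 = 60·cos0.1° = 60.0; c'Δl = 23.66; W sinα = 0.1
Slice 2: Δl = 2.6/cos8.4° = 2.628 m; N'_2 = 169·cos8.4° = 167.2; c'Δl = 23.92; W sinα = 24.7
Slice 3: Δl = 2.3/cos16.3° = 2.396 m; N'_3 = 225·cos16.3° = 216.0; c'Δl = 21.81; W sinα = 63.2
Slice 4: Δl = 2.3/cos24.1° = 2.520 m; N'_4 = 220·cos24.1° = 200.8; c'Δl = 22.93; W sinα = 89.8
Slice 5: Δl = 2.7/cos33.2° = 3.227 m; N'_5 = 194·cos33.2° = 162.3; c'Δl = 29.36; W sinα = 106.2
Slice 6: Δl = 1.6/cos41.8° = 2.146 m; N'_6 = 69·cos41.8° = 51.4; c'Δl = 19.53; W sinα = 46.0
Slice 7: Δl = 1.5/cos48.8° = 2.277 m; N'_7 = 24·cos48.8° = 15.8; c'Δl = 20.72; W sinα = 18.1
Σc'Δl = 161.9 kN/m; ΣN' = 873.5 kN/m; ΣW sinα = 348.1 kN/m
Resisting = 161.9 + 873.5·tan26.7° = 161.9 + 439.3 = 601.3 kN/m
FS = 601.3 / 348.1 = 1.728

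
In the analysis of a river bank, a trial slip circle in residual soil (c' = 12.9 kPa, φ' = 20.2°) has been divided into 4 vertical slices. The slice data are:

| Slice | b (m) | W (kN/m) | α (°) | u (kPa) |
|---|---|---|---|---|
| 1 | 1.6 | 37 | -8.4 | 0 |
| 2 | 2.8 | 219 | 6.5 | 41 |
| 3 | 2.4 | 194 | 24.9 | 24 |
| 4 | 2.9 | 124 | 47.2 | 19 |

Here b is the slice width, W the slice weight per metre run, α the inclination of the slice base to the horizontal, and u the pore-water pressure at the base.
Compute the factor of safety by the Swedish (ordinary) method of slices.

Ordinary method of slices: FS = Σ[c'·Δl_i + (W_i cosα_i − u_i·Δl_i)·tanφ'] / Σ W_i sinα_i, with Δl_i = b_i / cosα_i.
Slice 1: Δl = 1.6/cos(-8.4°) = 1.617 m; N'_1 = 37·cos(-8.4°) − 0·1.617 = 36.6; c'Δl = 20.86; W sinα = -5.4
Slice 2: Δl = 2.8/cos6.5° = 2.818 m; N'_2 = 219·cos6.5° − 41·2.818 = 102.0; c'Δl = 36.35; W sinα = 24.8
Slice 3: Δl = 2.4/cos24.9° = 2.646 m; N'_3 = 194·cos24.9° − 24·2.646 = 112.5; c'Δl = 34.13; W sinα = 81.7
Slice 4: Δl = 2.9/cos47.2° = 4.268 m; N'_4 = 124·cos47.2° − 19·4.268 = 3.2; c'Δl = 55.06; W sinα = 91.0
Σc'Δl = 146.4 kN/m; ΣN' = 254.3 kN/m; ΣW sinα = 192.0 kN/m
Resisting = 146.4 + 254.3·tan20.2° = 146.4 + 93.6 = 240.0 kN/m
FS = 240.0 / 192.0 = 1.249

FS = 1.25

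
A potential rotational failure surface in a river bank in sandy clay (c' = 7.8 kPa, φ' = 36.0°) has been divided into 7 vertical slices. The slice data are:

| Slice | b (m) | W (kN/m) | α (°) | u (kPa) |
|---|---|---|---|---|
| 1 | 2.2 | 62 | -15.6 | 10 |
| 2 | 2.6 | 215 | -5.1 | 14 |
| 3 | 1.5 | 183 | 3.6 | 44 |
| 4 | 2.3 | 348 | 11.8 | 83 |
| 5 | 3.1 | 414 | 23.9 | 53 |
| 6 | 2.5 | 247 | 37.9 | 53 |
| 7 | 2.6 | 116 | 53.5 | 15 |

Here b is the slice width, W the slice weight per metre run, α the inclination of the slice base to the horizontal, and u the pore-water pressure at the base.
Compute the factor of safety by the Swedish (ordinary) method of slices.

FS = 1.45

Ordinary method of slices: FS = Σ[c'·Δl_i + (W_i cosα_i − u_i·Δl_i)·tanφ'] / Σ W_i sinα_i, with Δl_i = b_i / cosα_i.
Slice 1: Δl = 2.2/cos(-15.6°) = 2.284 m; N'_1 = 62·cos(-15.6°) − 10·2.284 = 36.9; c'Δl = 17.82; W sinα = -16.7
Slice 2: Δl = 2.6/cos(-5.1°) = 2.610 m; N'_2 = 215·cos(-5.1°) − 14·2.610 = 177.6; c'Δl = 20.36; W sinα = -19.1
Slice 3: Δl = 1.5/cos3.6° = 1.503 m; N'_3 = 183·cos3.6° − 44·1.503 = 116.5; c'Δl = 11.72; W sinα = 11.5
Slice 4: Δl = 2.3/cos11.8° = 2.350 m; N'_4 = 348·cos11.8° − 83·2.350 = 145.6; c'Δl = 18.33; W sinα = 71.2
Slice 5: Δl = 3.1/cos23.9° = 3.391 m; N'_5 = 414·cos23.9° − 53·3.391 = 198.8; c'Δl = 26.45; W sinα = 167.7
Slice 6: Δl = 2.5/cos37.9° = 3.168 m; N'_6 = 247·cos37.9° − 53·3.168 = 27.0; c'Δl = 24.71; W sinα = 151.7
Slice 7: Δl = 2.6/cos53.5° = 4.371 m; N'_7 = 116·cos53.5° − 15·4.371 = 3.4; c'Δl = 34.09; W sinα = 93.2
Σc'Δl = 153.5 kN/m; ΣN' = 705.8 kN/m; ΣW sinα = 459.6 kN/m
Resisting = 153.5 + 705.8·tan36.0° = 153.5 + 512.8 = 666.3 kN/m
FS = 666.3 / 459.6 = 1.450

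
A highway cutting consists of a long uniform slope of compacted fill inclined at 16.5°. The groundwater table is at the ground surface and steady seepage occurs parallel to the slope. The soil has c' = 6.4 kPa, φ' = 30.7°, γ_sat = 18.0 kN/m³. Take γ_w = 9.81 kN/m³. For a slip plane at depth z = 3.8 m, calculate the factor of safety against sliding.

FS = 1.26

With seepage parallel to the slope and the water table at the surface, the effective normal stress on the slip plane uses the buoyant unit weight γ' = γ_sat − γ_w while the driving shear stress uses γ_sat:
FS = [c' + γ' z cos²β tanφ'] / [γ_sat z sinβ cosβ]
γ' = 18.0 − 9.81 = 8.19 kN/m³
Numerator = 6.4 + 8.19·3.8·cos²16.5°·tan30.7° = 6.4 + 8.19·3.8·0.9193·0.5938 = 23.388 kPa
Denominator = 18.0·3.8·sin16.5°·cos16.5° = 18.0·3.8·0.2840·0.9588 = 18.627 kPa
FS = 23.388 / 18.627 = 1.256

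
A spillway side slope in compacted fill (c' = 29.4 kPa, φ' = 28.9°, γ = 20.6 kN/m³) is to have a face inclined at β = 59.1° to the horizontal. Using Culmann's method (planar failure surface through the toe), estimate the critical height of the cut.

H_c = 31.60 m

Culmann's analysis gives the critical failure plane at α_cr = (β + φ')/2 = (59.1 + 28.9)/2 = 44.0°, and the critical height
H_c = (4c'/γ) · sinβ cosφ' / [1 − cos(β − φ')]
    = (4·29.4/20.6) · sin59.1°·cos28.9° / [1 − cos(30.2°)]
    = 5.709 · 0.8581·0.8755 / [1 − 0.8643]
    = 5.709 · 0.7512 / 0.1357
    = 31.60 m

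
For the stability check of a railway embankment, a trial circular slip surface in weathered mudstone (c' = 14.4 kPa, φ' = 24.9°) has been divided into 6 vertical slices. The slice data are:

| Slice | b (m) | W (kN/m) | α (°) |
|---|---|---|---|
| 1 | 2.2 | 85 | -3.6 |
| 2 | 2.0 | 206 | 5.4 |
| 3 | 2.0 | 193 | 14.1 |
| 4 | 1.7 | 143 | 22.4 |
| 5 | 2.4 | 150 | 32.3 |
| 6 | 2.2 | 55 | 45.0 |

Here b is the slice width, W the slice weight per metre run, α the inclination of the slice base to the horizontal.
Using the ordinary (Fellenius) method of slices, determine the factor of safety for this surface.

Ordinary method of slices: FS = Σ[c'·Δl_i + (W_i cosα_i)·tanφ'] / Σ W_i sinα_i, with Δl_i = b_i / cosα_i.
Slice 1: Δl = 2.2/cos(-3.6°) = 2.204 m; N'_1 = 85·cos(-3.6°) = 84.8; c'Δl = 31.74; W sinα = -5.3
Slice 2: Δl = 2.0/cos5.4° = 2.009 m; N'_2 = 206·cos5.4° = 205.1; c'Δl = 28.93; W sinα = 19.4
Slice 3: Δl = 2.0/cos14.1° = 2.062 m; N'_3 = 193·cos14.1° = 187.2; c'Δl = 29.69; W sinα = 47.0
Slice 4: Δl = 1.7/cos22.4° = 1.839 m; N'_4 = 143·cos22.4° = 132.2; c'Δl = 26.48; W sinα = 54.5
Slice 5: Δl = 2.4/cos32.3° = 2.839 m; N'_5 = 150·cos32.3° = 126.8; c'Δl = 40.89; W sinα = 80.2
Slice 6: Δl = 2.2/cos45.0° = 3.111 m; N'_6 = 55·cos45.0° = 38.9; c'Δl = 44.80; W sinα = 38.9
Σc'Δl = 202.5 kN/m; ΣN' = 775.0 kN/m; ΣW sinα = 234.6 kN/m
Resisting = 202.5 + 775.0·tan24.9° = 202.5 + 359.7 = 562.3 kN/m
FS = 562.3 / 234.6 = 2.397

FS = 2.40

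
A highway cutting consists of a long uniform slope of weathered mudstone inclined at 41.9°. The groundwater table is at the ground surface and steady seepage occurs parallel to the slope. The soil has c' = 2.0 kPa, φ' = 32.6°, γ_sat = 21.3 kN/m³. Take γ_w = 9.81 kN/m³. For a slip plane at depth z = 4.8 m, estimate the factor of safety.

With seepage parallel to the slope and the water table at the surface, the effective normal stress on the slip plane uses the buoyant unit weight γ' = γ_sat − γ_w while the driving shear stress uses γ_sat:
FS = [c' + γ' z cos²β tanφ'] / [γ_sat z sinβ cosβ]
γ' = 21.3 − 9.81 = 11.49 kN/m³
Numerator = 2.0 + 11.49·4.8·cos²41.9°·tan32.6° = 2.0 + 11.49·4.8·0.5540·0.6395 = 21.540 kPa
Denominator = 21.3·4.8·sin41.9°·cos41.9° = 21.3·4.8·0.6678·0.7443 = 50.821 kPa
FS = 21.540 / 50.821 = 0.424

FS = 0.42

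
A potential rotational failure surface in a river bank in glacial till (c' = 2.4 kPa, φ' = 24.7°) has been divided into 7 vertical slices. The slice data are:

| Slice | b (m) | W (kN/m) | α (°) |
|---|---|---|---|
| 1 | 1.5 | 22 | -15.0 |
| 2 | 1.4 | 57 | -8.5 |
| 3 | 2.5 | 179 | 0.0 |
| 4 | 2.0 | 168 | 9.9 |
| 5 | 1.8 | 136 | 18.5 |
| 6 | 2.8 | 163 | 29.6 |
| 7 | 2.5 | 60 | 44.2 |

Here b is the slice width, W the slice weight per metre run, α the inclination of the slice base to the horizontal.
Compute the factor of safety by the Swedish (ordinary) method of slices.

Ordinary method of slices: FS = Σ[c'·Δl_i + (W_i cosα_i)·tanφ'] / Σ W_i sinα_i, with Δl_i = b_i / cosα_i.
Slice 1: Δl = 1.5/cos(-15.0°) = 1.553 m; N'_1 = 22·cos(-15.0°) = 21.3; c'Δl = 3.73; W sinα = -5.7
Slice 2: Δl = 1.4/cos(-8.5°) = 1.416 m; N'_2 = 57·cos(-8.5°) = 56.4; c'Δl = 3.40; W sinα = -8.4
Slice 3: Δl = 2.5/cos0.0° = 2.500 m; N'_3 = 179·cos0.0° = 179.0; c'Δl = 6.00; W sinα = 0.0
Slice 4: Δl = 2.0/cos9.9° = 2.030 m; N'_4 = 168·cos9.9° = 165.5; c'Δl = 4.87; W sinα = 28.9
Slice 5: Δl = 1.8/cos18.5° = 1.898 m; N'_5 = 136·cos18.5° = 129.0; c'Δl = 4.56; W sinα = 43.2
Slice 6: Δl = 2.8/cos29.6° = 3.220 m; N'_6 = 163·cos29.6° = 141.7; c'Δl = 7.73; W sinα = 80.5
Slice 7: Δl = 2.5/cos44.2° = 3.487 m; N'_7 = 60·cos44.2° = 43.0; c'Δl = 8.37; W sinα = 41.8
Σc'Δl = 38.7 kN/m; ΣN' = 735.8 kN/m; ΣW sinα = 180.3 kN/m
Resisting = 38.7 + 735.8·tan24.7° = 38.7 + 338.4 = 377.1 kN/m
FS = 377.1 / 180.3 = 2.092

FS = 2.09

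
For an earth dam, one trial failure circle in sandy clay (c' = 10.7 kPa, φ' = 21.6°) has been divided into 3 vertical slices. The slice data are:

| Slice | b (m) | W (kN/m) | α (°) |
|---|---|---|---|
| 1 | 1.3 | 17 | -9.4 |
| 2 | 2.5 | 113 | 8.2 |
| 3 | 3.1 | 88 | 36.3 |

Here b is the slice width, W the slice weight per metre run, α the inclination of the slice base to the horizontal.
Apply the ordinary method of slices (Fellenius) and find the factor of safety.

FS = 2.46

Ordinary method of slices: FS = Σ[c'·Δl_i + (W_i cosα_i)·tanφ'] / Σ W_i sinα_i, with Δl_i = b_i / cosα_i.
Slice 1: Δl = 1.3/cos(-9.4°) = 1.318 m; N'_1 = 17·cos(-9.4°) = 16.8; c'Δl = 14.10; W sinα = -2.8
Slice 2: Δl = 2.5/cos8.2° = 2.526 m; N'_2 = 113·cos8.2° = 111.8; c'Δl = 27.03; W sinα = 16.1
Slice 3: Δl = 3.1/cos36.3° = 3.846 m; N'_3 = 88·cos36.3° = 70.9; c'Δl = 41.16; W sinα = 52.1
Σc'Δl = 82.3 kN/m; ΣN' = 199.5 kN/m; ΣW sinα = 65.4 kN/m
Resisting = 82.3 + 199.5·tan21.6° = 82.3 + 79.0 = 161.3 kN/m
FS = 161.3 / 65.4 = 2.465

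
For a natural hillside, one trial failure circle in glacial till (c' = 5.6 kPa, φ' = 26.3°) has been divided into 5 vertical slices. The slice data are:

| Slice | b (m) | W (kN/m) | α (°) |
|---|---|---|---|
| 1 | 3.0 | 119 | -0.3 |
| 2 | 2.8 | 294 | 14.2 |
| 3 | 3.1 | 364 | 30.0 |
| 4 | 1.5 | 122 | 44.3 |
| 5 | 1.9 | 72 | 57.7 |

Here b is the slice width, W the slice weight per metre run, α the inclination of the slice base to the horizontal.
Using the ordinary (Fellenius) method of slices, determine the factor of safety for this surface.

Ordinary method of slices: FS = Σ[c'·Δl_i + (W_i cosα_i)·tanφ'] / Σ W_i sinα_i, with Δl_i = b_i / cosα_i.
Slice 1: Δl = 3.0/cos(-0.3°) = 3.000 m; N'_1 = 119·cos(-0.3°) = 119.0; c'Δl = 16.80; W sinα = -0.6
Slice 2: Δl = 2.8/cos14.2° = 2.888 m; N'_2 = 294·cos14.2° = 285.0; c'Δl = 16.17; W sinα = 72.1
Slice 3: Δl = 3.1/cos30.0° = 3.580 m; N'_3 = 364·cos30.0° = 315.2; c'Δl = 20.05; W sinα = 182.0
Slice 4: Δl = 1.5/cos44.3° = 2.096 m; N'_4 = 122·cos44.3° = 87.3; c'Δl = 11.74; W sinα = 85.2
Slice 5: Δl = 1.9/cos57.7° = 3.556 m; N'_5 = 72·cos57.7° = 38.5; c'Δl = 19.91; W sinα = 60.9
Σc'Δl = 84.7 kN/m; ΣN' = 845.0 kN/m; ΣW sinα = 399.6 kN/m
Resisting = 84.7 + 845.0·tan26.3° = 84.7 + 417.6 = 502.3 kN/m
FS = 502.3 / 399.6 = 1.257

FS = 1.26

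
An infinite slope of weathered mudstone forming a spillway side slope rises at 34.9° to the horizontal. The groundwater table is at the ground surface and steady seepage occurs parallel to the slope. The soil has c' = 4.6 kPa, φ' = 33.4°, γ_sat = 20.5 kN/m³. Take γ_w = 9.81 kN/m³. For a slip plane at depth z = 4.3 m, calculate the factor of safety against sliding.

With seepage parallel to the slope and the water table at the surface, the effective normal stress on the slip plane uses the buoyant unit weight γ' = γ_sat − γ_w while the driving shear stress uses γ_sat:
FS = [c' + γ' z cos²β tanφ'] / [γ_sat z sinβ cosβ]
γ' = 20.5 − 9.81 = 10.69 kN/m³
Numerator = 4.6 + 10.69·4.3·cos²34.9°·tan33.4° = 4.6 + 10.69·4.3·0.6726·0.6594 = 24.988 kPa
Denominator = 20.5·4.3·sin34.9°·cos34.9° = 20.5·4.3·0.5721·0.8202 = 41.364 kPa
FS = 24.988 / 41.364 = 0.604

FS = 0.60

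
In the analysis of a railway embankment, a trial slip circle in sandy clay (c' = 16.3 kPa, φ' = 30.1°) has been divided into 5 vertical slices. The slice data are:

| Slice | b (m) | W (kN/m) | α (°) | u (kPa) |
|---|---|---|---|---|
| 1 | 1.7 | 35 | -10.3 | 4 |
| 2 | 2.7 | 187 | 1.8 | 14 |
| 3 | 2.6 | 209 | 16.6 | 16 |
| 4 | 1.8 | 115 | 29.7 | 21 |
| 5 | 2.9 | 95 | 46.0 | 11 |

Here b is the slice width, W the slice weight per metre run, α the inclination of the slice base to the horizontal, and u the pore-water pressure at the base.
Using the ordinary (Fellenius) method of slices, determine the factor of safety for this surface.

FS = 2.47

Ordinary method of slices: FS = Σ[c'·Δl_i + (W_i cosα_i − u_i·Δl_i)·tanφ'] / Σ W_i sinα_i, with Δl_i = b_i / cosα_i.
Slice 1: Δl = 1.7/cos(-10.3°) = 1.728 m; N'_1 = 35·cos(-10.3°) − 4·1.728 = 27.5; c'Δl = 28.16; W sinα = -6.3
Slice 2: Δl = 2.7/cos1.8° = 2.701 m; N'_2 = 187·cos1.8° − 14·2.701 = 149.1; c'Δl = 44.03; W sinα = 5.9
Slice 3: Δl = 2.6/cos16.6° = 2.713 m; N'_3 = 209·cos16.6° − 16·2.713 = 156.9; c'Δl = 44.22; W sinα = 59.7
Slice 4: Δl = 1.8/cos29.7° = 2.072 m; N'_4 = 115·cos29.7° − 21·2.072 = 56.4; c'Δl = 33.78; W sinα = 57.0
Slice 5: Δl = 2.9/cos46.0° = 4.175 m; N'_5 = 95·cos46.0° − 11·4.175 = 20.1; c'Δl = 68.05; W sinα = 68.3
Σc'Δl = 218.2 kN/m; ΣN' = 409.9 kN/m; ΣW sinα = 184.6 kN/m
Resisting = 218.2 + 409.9·tan30.1° = 218.2 + 237.6 = 455.9 kN/m
FS = 455.9 / 184.6 = 2.469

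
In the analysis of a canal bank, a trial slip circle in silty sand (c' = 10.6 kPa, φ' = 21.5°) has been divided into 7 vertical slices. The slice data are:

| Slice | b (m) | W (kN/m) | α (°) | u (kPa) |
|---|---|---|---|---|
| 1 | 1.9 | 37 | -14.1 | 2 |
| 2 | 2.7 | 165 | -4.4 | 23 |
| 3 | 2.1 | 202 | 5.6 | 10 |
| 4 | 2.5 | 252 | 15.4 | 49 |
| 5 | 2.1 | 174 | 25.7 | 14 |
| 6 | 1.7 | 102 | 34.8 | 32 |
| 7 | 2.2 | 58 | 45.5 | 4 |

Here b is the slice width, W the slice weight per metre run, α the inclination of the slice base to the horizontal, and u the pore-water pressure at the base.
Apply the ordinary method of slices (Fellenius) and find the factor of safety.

FS = 1.73

Ordinary method of slices: FS = Σ[c'·Δl_i + (W_i cosα_i − u_i·Δl_i)·tanφ'] / Σ W_i sinα_i, with Δl_i = b_i / cosα_i.
Slice 1: Δl = 1.9/cos(-14.1°) = 1.959 m; N'_1 = 37·cos(-14.1°) − 2·1.959 = 32.0; c'Δl = 20.77; W sinα = -9.0
Slice 2: Δl = 2.7/cos(-4.4°) = 2.708 m; N'_2 = 165·cos(-4.4°) − 23·2.708 = 102.2; c'Δl = 28.70; W sinα = -12.7
Slice 3: Δl = 2.1/cos5.6° = 2.110 m; N'_3 = 202·cos5.6° − 10·2.110 = 179.9; c'Δl = 22.37; W sinα = 19.7
Slice 4: Δl = 2.5/cos15.4° = 2.593 m; N'_4 = 252·cos15.4° − 49·2.593 = 115.9; c'Δl = 27.49; W sinα = 66.9
Slice 5: Δl = 2.1/cos25.7° = 2.331 m; N'_5 = 174·cos25.7° − 14·2.331 = 124.2; c'Δl = 24.70; W sinα = 75.5
Slice 6: Δl = 1.7/cos34.8° = 2.070 m; N'_6 = 102·cos34.8° − 32·2.070 = 17.5; c'Δl = 21.94; W sinα = 58.2
Slice 7: Δl = 2.2/cos45.5° = 3.139 m; N'_7 = 58·cos45.5° − 4·3.139 = 28.1; c'Δl = 33.27; W sinα = 41.4
Σc'Δl = 179.2 kN/m; ΣN' = 599.8 kN/m; ΣW sinα = 240.0 kN/m
Resisting = 179.2 + 599.8·tan21.5° = 179.2 + 236.3 = 415.5 kN/m
FS = 415.5 / 240.0 = 1.731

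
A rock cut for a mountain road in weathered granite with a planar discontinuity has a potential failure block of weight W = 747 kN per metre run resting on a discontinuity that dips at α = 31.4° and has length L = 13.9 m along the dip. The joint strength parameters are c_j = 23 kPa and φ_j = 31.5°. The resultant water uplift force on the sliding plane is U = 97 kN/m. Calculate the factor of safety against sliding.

FS = 1.67

Resolving the block weight along and normal to the plane and applying the Mohr–Coulomb strength on the joint:
N' = W cosα − U = 747·cos31.4° − 97 = 540.6 kN/m
Driving force T = W sinα = 747·sin31.4° = 389.2 kN/m
Resisting force R = c_j·L + N'·tanφ_j = 23·13.9 + 540.6·tan31.5° = 319.7 + 331.3 = 651.0 kN/m
FS = R / T = 651.0 / 389.2 = 1.673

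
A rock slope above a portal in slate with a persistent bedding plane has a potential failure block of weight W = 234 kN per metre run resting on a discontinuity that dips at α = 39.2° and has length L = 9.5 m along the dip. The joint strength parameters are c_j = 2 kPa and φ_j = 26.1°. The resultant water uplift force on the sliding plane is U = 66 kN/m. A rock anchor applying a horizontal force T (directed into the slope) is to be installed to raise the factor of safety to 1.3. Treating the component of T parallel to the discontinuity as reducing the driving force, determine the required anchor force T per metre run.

Resolving forces along and normal to the sliding plane, with the horizontal anchor force T adding T·sinα to the effective normal force and T·cosα acting up the plane against the driving force:
FS = [c_jL + (W cosα − U + T sinα) tanφ_j] / [W sinα − T cosα]
Without the anchor: N' = 115.3 kN/m, driving T_d = 147.9 kN/m, resisting R = 2·9.5 + 115.3·tan26.1° = 75.5 kN/m, FS = 0.51.
Setting FS = 1.3 and solving for T:
1.3·(147.9 − T cos39.2°) = 75.5 + T sin39.2°·tan26.1°
T·(sin39.2°·tan26.1° + 1.3·cos39.2°) = 1.3·147.9 − 75.5
T·(0.6320·0.4899 + 1.3·0.7749) = 192.3 − 75.5 = 116.8
T·1.3171 = 116.8
T = 88.7 kN/m

T = 89 kN/m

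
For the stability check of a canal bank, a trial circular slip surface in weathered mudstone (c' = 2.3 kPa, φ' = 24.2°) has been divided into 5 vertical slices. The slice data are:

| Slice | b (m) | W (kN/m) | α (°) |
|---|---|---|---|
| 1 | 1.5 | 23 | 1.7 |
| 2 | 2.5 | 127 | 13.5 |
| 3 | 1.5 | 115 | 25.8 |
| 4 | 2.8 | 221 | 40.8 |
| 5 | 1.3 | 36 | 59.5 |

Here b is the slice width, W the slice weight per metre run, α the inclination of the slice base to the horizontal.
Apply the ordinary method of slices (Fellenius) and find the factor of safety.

FS = 0.87

Ordinary method of slices: FS = Σ[c'·Δl_i + (W_i cosα_i)·tanφ'] / Σ W_i sinα_i, with Δl_i = b_i / cosα_i.
Slice 1: Δl = 1.5/cos1.7° = 1.501 m; N'_1 = 23·cos1.7° = 23.0; c'Δl = 3.45; W sinα = 0.7
Slice 2: Δl = 2.5/cos13.5° = 2.571 m; N'_2 = 127·cos13.5° = 123.5; c'Δl = 5.91; W sinα = 29.6
Slice 3: Δl = 1.5/cos25.8° = 1.666 m; N'_3 = 115·cos25.8° = 103.5; c'Δl = 3.83; W sinα = 50.1
Slice 4: Δl = 2.8/cos40.8° = 3.699 m; N'_4 = 221·cos40.8° = 167.3; c'Δl = 8.51; W sinα = 144.4
Slice 5: Δl = 1.3/cos59.5° = 2.561 m; N'_5 = 36·cos59.5° = 18.3; c'Δl = 5.89; W sinα = 31.0
Σc'Δl = 27.6 kN/m; ΣN' = 435.6 kN/m; ΣW sinα = 255.8 kN/m
Resisting = 27.6 + 435.6·tan24.2° = 27.6 + 195.8 = 223.4 kN/m
FS = 223.4 / 255.8 = 0.873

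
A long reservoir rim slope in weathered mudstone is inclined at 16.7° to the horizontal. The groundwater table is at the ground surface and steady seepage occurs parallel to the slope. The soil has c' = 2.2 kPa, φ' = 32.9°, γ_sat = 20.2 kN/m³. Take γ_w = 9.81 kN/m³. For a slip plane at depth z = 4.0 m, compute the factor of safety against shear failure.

FS = 1.21

With seepage parallel to the slope and the water table at the surface, the effective normal stress on the slip plane uses the buoyant unit weight γ' = γ_sat − γ_w while the driving shear stress uses γ_sat:
FS = [c' + γ' z cos²β tanφ'] / [γ_sat z sinβ cosβ]
γ' = 20.2 − 9.81 = 10.39 kN/m³
Numerator = 2.2 + 10.39·4.0·cos²16.7°·tan32.9° = 2.2 + 10.39·4.0·0.9174·0.6469 = 26.866 kPa
Denominator = 20.2·4.0·sin16.7°·cos16.7° = 20.2·4.0·0.2874·0.9578 = 22.239 kPa
FS = 26.866 / 22.239 = 1.208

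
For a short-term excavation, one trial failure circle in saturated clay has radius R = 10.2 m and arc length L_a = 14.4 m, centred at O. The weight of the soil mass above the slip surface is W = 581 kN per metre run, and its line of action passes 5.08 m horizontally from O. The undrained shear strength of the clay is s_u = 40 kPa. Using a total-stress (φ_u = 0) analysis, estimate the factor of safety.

Taking moments about the centre O, the resisting moment is provided by the undrained shear strength acting along the arc:
M_R = s_u·L_a·R = 40·14.40·10.2 = 5875.2 kN·m/m
M_D = W·d = 581·5.08 = 2951.5 kN·m/m
FS = M_R / M_D = 5875.2 / 2951.5 = 1.991

FS = 1.99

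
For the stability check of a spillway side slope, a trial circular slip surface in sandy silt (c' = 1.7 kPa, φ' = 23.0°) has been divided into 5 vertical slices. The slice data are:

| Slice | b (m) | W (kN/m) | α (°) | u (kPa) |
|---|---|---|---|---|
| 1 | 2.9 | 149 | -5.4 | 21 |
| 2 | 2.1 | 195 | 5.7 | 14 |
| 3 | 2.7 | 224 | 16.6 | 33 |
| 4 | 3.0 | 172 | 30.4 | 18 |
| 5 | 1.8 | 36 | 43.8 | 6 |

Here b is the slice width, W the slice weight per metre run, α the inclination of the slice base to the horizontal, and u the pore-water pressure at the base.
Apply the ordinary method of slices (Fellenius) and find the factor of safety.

FS = 1.23

Ordinary method of slices: FS = Σ[c'·Δl_i + (W_i cosα_i − u_i·Δl_i)·tanφ'] / Σ W_i sinα_i, with Δl_i = b_i / cosα_i.
Slice 1: Δl = 2.9/cos(-5.4°) = 2.913 m; N'_1 = 149·cos(-5.4°) − 21·2.913 = 87.2; c'Δl = 4.95; W sinα = -14.0
Slice 2: Δl = 2.1/cos5.7° = 2.110 m; N'_2 = 195·cos5.7° − 14·2.110 = 164.5; c'Δl = 3.59; W sinα = 19.4
Slice 3: Δl = 2.7/cos16.6° = 2.817 m; N'_3 = 224·cos16.6° − 33·2.817 = 121.7; c'Δl = 4.79; W sinα = 64.0
Slice 4: Δl = 3.0/cos30.4° = 3.478 m; N'_4 = 172·cos30.4° − 18·3.478 = 85.7; c'Δl = 5.91; W sinα = 87.0
Slice 5: Δl = 1.8/cos43.8° = 2.494 m; N'_5 = 36·cos43.8° − 6·2.494 = 11.0; c'Δl = 4.24; W sinα = 24.9
Σc'Δl = 23.5 kN/m; ΣN' = 470.1 kN/m; ΣW sinα = 181.3 kN/m
Resisting = 23.5 + 470.1·tan23.0° = 23.5 + 199.6 = 223.0 kN/m
FS = 223.0 / 181.3 = 1.230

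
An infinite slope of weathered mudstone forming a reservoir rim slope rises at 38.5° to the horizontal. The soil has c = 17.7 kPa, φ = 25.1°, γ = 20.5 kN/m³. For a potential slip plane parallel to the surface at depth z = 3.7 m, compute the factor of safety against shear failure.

For an infinite slope with a slip plane parallel to the surface (no pore pressure): FS = [c + γz cos²β tanφ] / [γz sinβ cosβ].
γz = 20.5·3.7 = 75.85 kN/m²
Numerator = 17.7 + 75.85·cos²38.5°·tan25.1° = 17.7 + 75.85·0.6125·0.4684 = 39.462 kPa
Denominator = 75.85·sin38.5°·cos38.5° = 75.85·0.6225·0.7826 = 36.953 kPa
FS = 39.462 / 36.953 = 1.068

FS = 1.07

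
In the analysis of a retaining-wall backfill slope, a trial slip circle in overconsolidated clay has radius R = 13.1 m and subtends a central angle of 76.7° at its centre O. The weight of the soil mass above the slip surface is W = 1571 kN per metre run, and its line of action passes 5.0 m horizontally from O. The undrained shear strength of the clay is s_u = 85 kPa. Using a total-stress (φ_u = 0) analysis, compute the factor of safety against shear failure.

FS = 2.49

Taking moments about the centre O, the resisting moment is provided by the undrained shear strength acting along the arc:
Arc length L_a = R·θ = 13.1·(76.7°·π/180) = 13.1·1.3387 = 17.54 m
M_R = s_u·L_a·R = 85·17.54·13.1 = 19526.9 kN·m/m
M_D = W·d = 1571·5.0 = 7855.0 kN·m/m
FS = M_R / M_D = 19526.9 / 7855.0 = 2.486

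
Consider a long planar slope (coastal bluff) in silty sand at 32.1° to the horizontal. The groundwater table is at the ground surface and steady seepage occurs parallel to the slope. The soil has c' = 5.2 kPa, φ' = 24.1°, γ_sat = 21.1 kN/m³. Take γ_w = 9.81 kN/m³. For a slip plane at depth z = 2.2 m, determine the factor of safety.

With seepage parallel to the slope and the water table at the surface, the effective normal stress on the slip plane uses the buoyant unit weight γ' = γ_sat − γ_w while the driving shear stress uses γ_sat:
FS = [c' + γ' z cos²β tanφ'] / [γ_sat z sinβ cosβ]
γ' = 21.1 − 9.81 = 11.29 kN/m³
Numerator = 5.2 + 11.29·2.2·cos²32.1°·tan24.1° = 5.2 + 11.29·2.2·0.7176·0.4473 = 13.173 kPa
Denominator = 21.1·2.2·sin32.1°·cos32.1° = 21.1·2.2·0.5314·0.8471 = 20.896 kPa
FS = 13.173 / 20.896 = 0.630

FS = 0.63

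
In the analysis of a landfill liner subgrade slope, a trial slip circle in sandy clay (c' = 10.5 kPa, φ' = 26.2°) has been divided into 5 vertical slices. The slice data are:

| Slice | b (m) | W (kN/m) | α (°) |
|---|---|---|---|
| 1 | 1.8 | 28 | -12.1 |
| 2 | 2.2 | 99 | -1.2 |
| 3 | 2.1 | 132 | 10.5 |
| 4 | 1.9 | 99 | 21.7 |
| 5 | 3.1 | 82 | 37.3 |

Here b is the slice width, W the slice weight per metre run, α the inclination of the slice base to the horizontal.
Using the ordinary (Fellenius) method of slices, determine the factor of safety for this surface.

Ordinary method of slices: FS = Σ[c'·Δl_i + (W_i cosα_i)·tanφ'] / Σ W_i sinα_i, with Δl_i = b_i / cosα_i.
Slice 1: Δl = 1.8/cos(-12.1°) = 1.841 m; N'_1 = 28·cos(-12.1°) = 27.4; c'Δl = 19.33; W sinα = -5.9
Slice 2: Δl = 2.2/cos(-1.2°) = 2.200 m; N'_2 = 99·cos(-1.2°) = 99.0; c'Δl = 23.11; W sinα = -2.1
Slice 3: Δl = 2.1/cos10.5° = 2.136 m; N'_3 = 132·cos10.5° = 129.8; c'Δl = 22.43; W sinα = 24.1
Slice 4: Δl = 1.9/cos21.7° = 2.045 m; N'_4 = 99·cos21.7° = 92.0; c'Δl = 21.47; W sinα = 36.6
Slice 5: Δl = 3.1/cos37.3° = 3.897 m; N'_5 = 82·cos37.3° = 65.2; c'Δl = 40.92; W sinα = 49.7
Σc'Δl = 127.3 kN/m; ΣN' = 413.4 kN/m; ΣW sinα = 102.4 kN/m
Resisting = 127.3 + 413.4·tan26.2° = 127.3 + 203.4 = 330.6 kN/m
FS = 330.6 / 102.4 = 3.229

FS = 3.23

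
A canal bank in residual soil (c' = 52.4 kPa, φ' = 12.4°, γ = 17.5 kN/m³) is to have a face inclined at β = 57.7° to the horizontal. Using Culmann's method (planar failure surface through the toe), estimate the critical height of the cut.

Culmann's analysis gives the critical failure plane at α_cr = (β + φ')/2 = (57.7 + 12.4)/2 = 35.1°, and the critical height
H_c = (4c'/γ) · sinβ cosφ' / [1 − cos(β − φ')]
    = (4·52.4/17.5) · sin57.7°·cos12.4° / [1 − cos(45.3°)]
    = 11.977 · 0.8453·0.9767 / [1 − 0.7034]
    = 11.977 · 0.8255 / 0.2966
    = 33.34 m

H_c = 33.34 m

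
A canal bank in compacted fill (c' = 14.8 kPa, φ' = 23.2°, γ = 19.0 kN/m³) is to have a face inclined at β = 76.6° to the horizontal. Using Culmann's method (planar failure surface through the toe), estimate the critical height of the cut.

H_c = 6.90 m

Culmann's analysis gives the critical failure plane at α_cr = (β + φ')/2 = (76.6 + 23.2)/2 = 49.9°, and the critical height
H_c = (4c'/γ) · sinβ cosφ' / [1 − cos(β − φ')]
    = (4·14.8/19.0) · sin76.6°·cos23.2° / [1 − cos(53.4°)]
    = 3.116 · 0.9728·0.9191 / [1 − 0.5962]
    = 3.116 · 0.8941 / 0.4038
    = 6.90 m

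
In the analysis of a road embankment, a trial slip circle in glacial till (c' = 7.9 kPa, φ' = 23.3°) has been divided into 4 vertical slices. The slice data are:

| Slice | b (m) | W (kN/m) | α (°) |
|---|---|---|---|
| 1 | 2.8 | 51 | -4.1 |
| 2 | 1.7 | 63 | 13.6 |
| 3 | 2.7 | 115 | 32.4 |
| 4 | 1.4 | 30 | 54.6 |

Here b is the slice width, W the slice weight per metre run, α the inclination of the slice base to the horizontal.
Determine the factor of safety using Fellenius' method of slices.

Ordinary method of slices: FS = Σ[c'·Δl_i + (W_i cosα_i)·tanφ'] / Σ W_i sinα_i, with Δl_i = b_i / cosα_i.
Slice 1: Δl = 2.8/cos(-4.1°) = 2.807 m; N'_1 = 51·cos(-4.1°) = 50.9; c'Δl = 22.18; W sinα = -3.6
Slice 2: Δl = 1.7/cos13.6° = 1.749 m; N'_2 = 63·cos13.6° = 61.2; c'Δl = 13.82; W sinα = 14.8
Slice 3: Δl = 2.7/cos32.4° = 3.198 m; N'_3 = 115·cos32.4° = 97.1; c'Δl = 25.26; W sinα = 61.6
Slice 4: Δl = 1.4/cos54.6° = 2.417 m; N'_4 = 30·cos54.6° = 17.4; c'Δl = 19.09; W sinα = 24.5
Σc'Δl = 80.3 kN/m; ΣN' = 226.6 kN/m; ΣW sinα = 97.2 kN/m
Resisting = 80.3 + 226.6·tan23.3° = 80.3 + 97.6 = 177.9 kN/m
FS = 177.9 / 97.2 = 1.830

FS = 1.83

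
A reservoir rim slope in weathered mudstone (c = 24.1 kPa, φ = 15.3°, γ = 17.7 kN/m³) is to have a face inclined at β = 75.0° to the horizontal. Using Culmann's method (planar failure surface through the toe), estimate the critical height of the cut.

Culmann's analysis gives the critical failure plane at α_cr = (β + φ)/2 = (75.0 + 15.3)/2 = 45.1°, and the critical height
H_c = (4c/γ) · sinβ cosφ / [1 − cos(β − φ)]
    = (4·24.1/17.7) · sin75.0°·cos15.3° / [1 − cos(59.7°)]
    = 5.446 · 0.9659·0.9646 / [1 − 0.5045]
    = 5.446 · 0.9317 / 0.4955
    = 10.24 m

H_c = 10.24 m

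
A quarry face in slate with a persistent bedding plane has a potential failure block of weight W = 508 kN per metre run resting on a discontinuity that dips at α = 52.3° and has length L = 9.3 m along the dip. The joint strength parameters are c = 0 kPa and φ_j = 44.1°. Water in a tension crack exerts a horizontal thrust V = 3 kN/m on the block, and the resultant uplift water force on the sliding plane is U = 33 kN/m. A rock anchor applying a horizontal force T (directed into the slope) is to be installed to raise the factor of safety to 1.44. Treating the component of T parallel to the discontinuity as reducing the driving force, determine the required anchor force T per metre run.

T = 191 kN/m

Resolving forces along and normal to the sliding plane, with the horizontal anchor force T adding T·sinα to the effective normal force and T·cosα acting up the plane against the driving force:
FS = [cL + (W cosα − U − V sinα + T sinα) tanφ_j] / [W sinα + V cosα − T cosα]
Without the anchor: N' = 275.3 kN/m, driving T_d = 403.8 kN/m, resisting R = 0·9.3 + 275.3·tan44.1° = 266.8 kN/m, FS = 0.66.
Setting FS = 1.44 and solving for T:
1.44·(403.8 − T cos52.3°) = 266.8 + T sin52.3°·tan44.1°
T·(sin52.3°·tan44.1° + 1.44·cos52.3°) = 1.44·403.8 − 266.8
T·(0.7912·0.9691 + 1.44·0.6115) = 581.4 − 266.8 = 314.7
T·1.6473 = 314.7
T = 191.0 kN/m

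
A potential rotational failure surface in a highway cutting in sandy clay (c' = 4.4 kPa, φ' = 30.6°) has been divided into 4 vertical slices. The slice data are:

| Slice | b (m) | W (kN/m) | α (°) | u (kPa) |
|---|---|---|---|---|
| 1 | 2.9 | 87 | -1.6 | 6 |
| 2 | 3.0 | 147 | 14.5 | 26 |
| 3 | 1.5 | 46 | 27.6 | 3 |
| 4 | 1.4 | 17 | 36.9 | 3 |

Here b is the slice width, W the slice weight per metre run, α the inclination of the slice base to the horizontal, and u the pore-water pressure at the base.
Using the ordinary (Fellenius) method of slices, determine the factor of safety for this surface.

FS = 2.20

Ordinary method of slices: FS = Σ[c'·Δl_i + (W_i cosα_i − u_i·Δl_i)·tanφ'] / Σ W_i sinα_i, with Δl_i = b_i / cosα_i.
Slice 1: Δl = 2.9/cos(-1.6°) = 2.901 m; N'_1 = 87·cos(-1.6°) − 6·2.901 = 69.6; c'Δl = 12.76; W sinα = -2.4
Slice 2: Δl = 3.0/cos14.5° = 3.099 m; N'_2 = 147·cos14.5° − 26·3.099 = 61.8; c'Δl = 13.63; W sinα = 36.8
Slice 3: Δl = 1.5/cos27.6° = 1.693 m; N'_3 = 46·cos27.6° − 3·1.693 = 35.7; c'Δl = 7.45; W sinα = 21.3
Slice 4: Δl = 1.4/cos36.9° = 1.751 m; N'_4 = 17·cos36.9° − 3·1.751 = 8.3; c'Δl = 7.70; W sinα = 10.2
Σc'Δl = 41.5 kN/m; ΣN' = 175.3 kN/m; ΣW sinα = 65.9 kN/m
Resisting = 41.5 + 175.3·tan30.6° = 41.5 + 103.7 = 145.2 kN/m
FS = 145.2 / 65.9 = 2.204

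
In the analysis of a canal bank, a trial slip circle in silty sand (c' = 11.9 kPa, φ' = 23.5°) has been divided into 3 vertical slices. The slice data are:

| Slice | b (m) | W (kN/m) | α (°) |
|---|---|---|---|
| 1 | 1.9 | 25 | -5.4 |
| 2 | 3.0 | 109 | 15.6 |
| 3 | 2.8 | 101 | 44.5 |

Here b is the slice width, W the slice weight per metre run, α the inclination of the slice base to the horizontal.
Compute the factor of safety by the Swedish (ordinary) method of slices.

Ordinary method of slices: FS = Σ[c'·Δl_i + (W_i cosα_i)·tanφ'] / Σ W_i sinα_i, with Δl_i = b_i / cosα_i.
Slice 1: Δl = 1.9/cos(-5.4°) = 1.908 m; N'_1 = 25·cos(-5.4°) = 24.9; c'Δl = 22.71; W sinα = -2.4
Slice 2: Δl = 3.0/cos15.6° = 3.115 m; N'_2 = 109·cos15.6° = 105.0; c'Δl = 37.07; W sinα = 29.3
Slice 3: Δl = 2.8/cos44.5° = 3.926 m; N'_3 = 101·cos44.5° = 72.0; c'Δl = 46.72; W sinα = 70.8
Σc'Δl = 106.5 kN/m; ΣN' = 201.9 kN/m; ΣW sinα = 97.8 kN/m
Resisting = 106.5 + 201.9·tan23.5° = 106.5 + 87.8 = 194.3 kN/m
FS = 194.3 / 97.8 = 1.988

FS = 1.99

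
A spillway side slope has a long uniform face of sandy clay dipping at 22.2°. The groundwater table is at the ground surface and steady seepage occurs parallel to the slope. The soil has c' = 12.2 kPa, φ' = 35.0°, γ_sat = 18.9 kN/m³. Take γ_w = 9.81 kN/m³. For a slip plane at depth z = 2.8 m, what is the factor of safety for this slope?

FS = 1.48

With seepage parallel to the slope and the water table at the surface, the effective normal stress on the slip plane uses the buoyant unit weight γ' = γ_sat − γ_w while the driving shear stress uses γ_sat:
FS = [c' + γ' z cos²β tanφ'] / [γ_sat z sinβ cosβ]
γ' = 18.9 − 9.81 = 9.09 kN/m³
Numerator = 12.2 + 9.09·2.8·cos²22.2°·tan35.0° = 12.2 + 9.09·2.8·0.8572·0.7002 = 27.477 kPa
Denominator = 18.9·2.8·sin22.2°·cos22.2° = 18.9·2.8·0.3778·0.9259 = 18.513 kPa
FS = 27.477 / 18.513 = 1.484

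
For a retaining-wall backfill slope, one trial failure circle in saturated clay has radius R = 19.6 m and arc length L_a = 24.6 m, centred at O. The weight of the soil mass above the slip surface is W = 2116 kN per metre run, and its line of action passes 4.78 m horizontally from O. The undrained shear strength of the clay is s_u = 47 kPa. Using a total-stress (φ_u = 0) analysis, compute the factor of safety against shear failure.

Taking moments about the centre O, the resisting moment is provided by the undrained shear strength acting along the arc:
M_R = s_u·L_a·R = 47·24.60·19.6 = 22661.5 kN·m/m
M_D = W·d = 2116·4.78 = 10114.5 kN·m/m
FS = M_R / M_D = 22661.5 / 10114.5 = 2.241

FS = 2.24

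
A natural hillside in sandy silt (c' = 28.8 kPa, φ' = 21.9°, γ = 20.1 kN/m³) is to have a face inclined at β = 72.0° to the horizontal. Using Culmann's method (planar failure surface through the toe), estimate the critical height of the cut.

Culmann's analysis gives the critical failure plane at α_cr = (β + φ')/2 = (72.0 + 21.9)/2 = 47.0°, and the critical height
H_c = (4c'/γ) · sinβ cosφ' / [1 − cos(β − φ')]
    = (4·28.8/20.1) · sin72.0°·cos21.9° / [1 − cos(50.1°)]
    = 5.731 · 0.9511·0.9278 / [1 − 0.6414]
    = 5.731 · 0.8824 / 0.3586
    = 14.11 m

H_c = 14.11 m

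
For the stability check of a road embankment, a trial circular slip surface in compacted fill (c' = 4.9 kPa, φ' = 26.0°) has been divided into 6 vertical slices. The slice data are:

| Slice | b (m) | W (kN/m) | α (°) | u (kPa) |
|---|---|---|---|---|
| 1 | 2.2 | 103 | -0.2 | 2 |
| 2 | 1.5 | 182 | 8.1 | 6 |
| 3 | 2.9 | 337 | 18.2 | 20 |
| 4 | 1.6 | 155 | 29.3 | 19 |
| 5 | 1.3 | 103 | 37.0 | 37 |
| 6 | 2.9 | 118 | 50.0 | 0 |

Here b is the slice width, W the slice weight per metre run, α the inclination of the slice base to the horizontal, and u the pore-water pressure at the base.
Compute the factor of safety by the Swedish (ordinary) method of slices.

Ordinary method of slices: FS = Σ[c'·Δl_i + (W_i cosα_i − u_i·Δl_i)·tanφ'] / Σ W_i sinα_i, with Δl_i = b_i / cosα_i.
Slice 1: Δl = 2.2/cos(-0.2°) = 2.200 m; N'_1 = 103·cos(-0.2°) − 2·2.200 = 98.6; c'Δl = 10.78; W sinα = -0.4
Slice 2: Δl = 1.5/cos8.1° = 1.515 m; N'_2 = 182·cos8.1° − 6·1.515 = 171.1; c'Δl = 7.42; W sinα = 25.6
Slice 3: Δl = 2.9/cos18.2° = 3.053 m; N'_3 = 337·cos18.2° − 20·3.053 = 259.1; c'Δl = 14.96; W sinα = 105.3
Slice 4: Δl = 1.6/cos29.3° = 1.835 m; N'_4 = 155·cos29.3° − 19·1.835 = 100.3; c'Δl = 8.99; W sinα = 75.9
Slice 5: Δl = 1.3/cos37.0° = 1.628 m; N'_5 = 103·cos37.0° − 37·1.628 = 22.0; c'Δl = 7.98; W sinα = 62.0
Slice 6: Δl = 2.9/cos50.0° = 4.512 m; N'_6 = 118·cos50.0° − 0·4.512 = 75.8; c'Δl = 22.11; W sinα = 90.4
Σc'Δl = 72.2 kN/m; ΣN' = 727.0 kN/m; ΣW sinα = 358.8 kN/m
Resisting = 72.2 + 727.0·tan26.0° = 72.2 + 354.6 = 426.8 kN/m
FS = 426.8 / 358.8 = 1.190

FS = 1.19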